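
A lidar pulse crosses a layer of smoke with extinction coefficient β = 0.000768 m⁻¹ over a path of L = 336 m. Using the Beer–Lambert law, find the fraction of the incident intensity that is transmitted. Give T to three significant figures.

τ = β·L = 0.000768 × 336 = 0.2580.
T = exp(−0.2580) = 0.7726.

0.773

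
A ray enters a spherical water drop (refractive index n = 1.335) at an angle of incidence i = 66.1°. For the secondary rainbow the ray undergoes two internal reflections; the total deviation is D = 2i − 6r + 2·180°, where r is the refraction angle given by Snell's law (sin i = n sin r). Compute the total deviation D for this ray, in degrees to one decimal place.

232.9°

sin r = sin 66.1° / 1.335 = 0.9143/1.335 = 0.6848; r = 43.22°.
D = 2·66.1° − 6·43.22° + 2·180° = 132.20° − 259.34° + 360° = 232.86°.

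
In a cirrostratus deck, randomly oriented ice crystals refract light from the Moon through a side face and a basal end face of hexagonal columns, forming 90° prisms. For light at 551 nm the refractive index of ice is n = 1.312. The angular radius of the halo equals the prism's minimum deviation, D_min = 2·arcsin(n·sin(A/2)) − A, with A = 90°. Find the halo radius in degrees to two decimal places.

n·sin(A/2) = 1.312 × sin 45° = 1.312 × 0.7071 = 0.9277.
D_min = 2·arcsin(0.9277) − 90° = 2 × 68.083° − 90° = 46.166°.

46.17°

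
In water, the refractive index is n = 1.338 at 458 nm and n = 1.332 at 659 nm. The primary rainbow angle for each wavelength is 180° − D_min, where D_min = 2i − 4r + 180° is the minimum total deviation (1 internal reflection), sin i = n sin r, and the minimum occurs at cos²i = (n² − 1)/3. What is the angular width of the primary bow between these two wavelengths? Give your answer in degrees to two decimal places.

At 458 nm (n = 1.338): cos²i = 0.26341 → i = 59.120°, r = 39.899°, D_min = 138.643°, rainbow angle = 41.357°.
At 659 nm (n = 1.332): cos²i = 0.25807 → i = 59.469°, r = 40.290°, D_min = 137.776°, rainbow angle = 42.224°.
Angular width = |41.357° − 42.224°| = 0.867°.

0.87°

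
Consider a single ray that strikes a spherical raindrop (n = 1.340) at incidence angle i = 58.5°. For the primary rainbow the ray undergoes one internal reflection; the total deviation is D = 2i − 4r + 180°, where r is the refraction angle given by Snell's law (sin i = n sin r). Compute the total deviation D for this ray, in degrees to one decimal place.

sin r = sin 58.5° / 1.340 = 0.8526/1.340 = 0.6363; r = 39.52°.
D = 2·58.5° − 4·39.52° + 180° = 117.00° − 158.07° + 180° = 138.93°.

138.9°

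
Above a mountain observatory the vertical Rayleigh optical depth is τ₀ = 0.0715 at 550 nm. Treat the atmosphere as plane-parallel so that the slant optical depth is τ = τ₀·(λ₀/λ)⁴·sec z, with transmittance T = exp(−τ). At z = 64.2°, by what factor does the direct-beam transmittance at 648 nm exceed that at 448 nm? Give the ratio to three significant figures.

Airmass: sec 64.2° = 2.2976.
τ(648 nm) = 0.0715 × (550/648)⁴ × 2.2976 = 0.0715 × 0.5190 × 2.2976 = 0.0853.
τ(448 nm) = 0.0715 × (550/448)⁴ × 2.2976 = 0.0715 × 2.2716 × 2.2976 = 0.3732.
T(648)/T(448) = exp(τ_B − τ_A) = exp(0.2879) = 1.3337.

1.33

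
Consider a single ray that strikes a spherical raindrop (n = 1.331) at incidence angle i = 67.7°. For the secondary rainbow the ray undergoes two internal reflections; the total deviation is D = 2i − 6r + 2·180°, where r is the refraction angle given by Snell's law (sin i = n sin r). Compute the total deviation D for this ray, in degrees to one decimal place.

sin r = sin 67.7° / 1.331 = 0.9252/1.331 = 0.6951; r = 44.04°.
D = 2·67.7° − 6·44.04° + 2·180° = 135.40° − 264.22° + 360° = 231.18°.

231.2°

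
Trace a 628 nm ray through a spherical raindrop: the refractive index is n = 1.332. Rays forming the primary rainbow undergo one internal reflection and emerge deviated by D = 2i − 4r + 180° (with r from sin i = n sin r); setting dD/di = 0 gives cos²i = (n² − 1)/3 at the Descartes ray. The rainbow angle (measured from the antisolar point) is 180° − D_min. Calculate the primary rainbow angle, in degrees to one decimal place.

cos²i = (1.77422 − 1)/3 = 0.25807; i = arccos(0.50801) = 59.469°.
sin r = sin 59.469°/1.332 = 0.64666; r = 40.290°.
D_min = 2·59.469° − 4·40.290° + 180° = 137.776°.
Rainbow angle = 180° − D_min = 42.224°.

42.2°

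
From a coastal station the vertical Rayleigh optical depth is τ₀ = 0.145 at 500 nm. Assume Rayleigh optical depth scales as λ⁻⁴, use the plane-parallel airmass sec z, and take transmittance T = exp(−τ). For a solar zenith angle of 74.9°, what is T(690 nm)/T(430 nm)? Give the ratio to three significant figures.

2.37

Airmass: sec 74.9° = 3.8387.
τ(690 nm) = 0.145 × (500/690)⁴ × 3.8387 = 0.145 × 0.2757 × 3.8387 = 0.1535.
τ(430 nm) = 0.145 × (500/430)⁴ × 3.8387 = 0.145 × 1.8281 × 3.8387 = 1.0176.
T(690)/T(430) = exp(τ_B − τ_A) = exp(0.8641) = 2.3728.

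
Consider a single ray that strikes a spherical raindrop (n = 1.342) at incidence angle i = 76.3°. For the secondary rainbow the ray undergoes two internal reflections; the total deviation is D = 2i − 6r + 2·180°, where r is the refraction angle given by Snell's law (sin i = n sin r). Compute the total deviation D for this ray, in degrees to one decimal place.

sin r = sin 76.3° / 1.342 = 0.9715/1.342 = 0.7240; r = 46.38°.
D = 2·76.3° − 6·46.38° + 2·180° = 152.60° − 278.29° + 360° = 234.31°.

234.3°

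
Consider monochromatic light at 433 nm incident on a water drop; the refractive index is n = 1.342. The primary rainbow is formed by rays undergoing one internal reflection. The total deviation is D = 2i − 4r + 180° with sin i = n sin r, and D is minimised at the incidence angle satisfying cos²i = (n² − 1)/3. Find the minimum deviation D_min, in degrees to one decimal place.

cos²i = (1.80096 − 1)/3 = 0.26699; i = arccos(0.51671) = 58.888°.
sin r = sin 58.888°/1.342 = 0.63797; r = 39.641°.
D_min = 2·58.888° − 4·39.641° + 180° = 139.213°.

139.2°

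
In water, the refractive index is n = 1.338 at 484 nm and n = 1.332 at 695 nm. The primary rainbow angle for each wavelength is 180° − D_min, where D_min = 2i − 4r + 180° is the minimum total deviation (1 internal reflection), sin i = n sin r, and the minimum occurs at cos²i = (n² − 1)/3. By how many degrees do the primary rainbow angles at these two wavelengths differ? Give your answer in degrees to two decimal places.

At 484 nm (n = 1.338): cos²i = 0.26341 → i = 59.120°, r = 39.899°, D_min = 138.643°, rainbow angle = 41.357°.
At 695 nm (n = 1.332): cos²i = 0.25807 → i = 59.469°, r = 40.290°, D_min = 137.776°, rainbow angle = 42.224°.
Angular width = |41.357° − 42.224°| = 0.867°.

0.87°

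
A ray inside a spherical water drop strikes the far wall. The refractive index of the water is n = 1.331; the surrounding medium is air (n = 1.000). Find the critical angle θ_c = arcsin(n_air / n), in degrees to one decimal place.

sin θ_c = n_air / n = 1.000 / 1.331 = 0.7513.
θ_c = arcsin(0.7513) = 48.70°.

48.7°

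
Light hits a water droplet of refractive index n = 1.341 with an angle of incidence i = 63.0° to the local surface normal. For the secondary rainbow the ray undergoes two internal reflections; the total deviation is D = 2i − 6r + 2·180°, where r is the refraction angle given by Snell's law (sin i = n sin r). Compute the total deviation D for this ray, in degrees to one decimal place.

sin r = sin 63.0° / 1.341 = 0.8910/1.341 = 0.6644; r = 41.64°.
D = 2·63.0° − 6·41.64° + 2·180° = 126.00° − 249.83° + 360° = 236.17°.

236.2°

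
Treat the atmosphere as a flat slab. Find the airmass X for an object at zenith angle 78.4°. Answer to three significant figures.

4.97

X = sec z = 1/cos 78.4° = 1/0.2011 = 4.9732.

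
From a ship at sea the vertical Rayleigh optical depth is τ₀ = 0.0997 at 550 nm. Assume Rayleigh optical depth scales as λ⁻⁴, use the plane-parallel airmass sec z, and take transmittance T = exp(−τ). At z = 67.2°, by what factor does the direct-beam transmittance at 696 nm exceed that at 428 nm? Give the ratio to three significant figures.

1.82

Airmass: sec 67.2° = 2.5805.
τ(696 nm) = 0.0997 × (550/696)⁴ × 2.5805 = 0.0997 × 0.3900 × 2.5805 = 0.1003.
τ(428 nm) = 0.0997 × (550/428)⁴ × 2.5805 = 0.0997 × 2.7269 × 2.5805 = 0.7016.
T(696)/T(428) = exp(τ_B − τ_A) = exp(0.6013) = 1.8244.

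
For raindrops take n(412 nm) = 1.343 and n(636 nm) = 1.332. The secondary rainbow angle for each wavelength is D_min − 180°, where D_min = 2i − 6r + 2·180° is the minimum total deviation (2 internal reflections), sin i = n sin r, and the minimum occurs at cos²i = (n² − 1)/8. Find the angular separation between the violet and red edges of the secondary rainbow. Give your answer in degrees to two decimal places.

2.85°

At 412 nm (n = 1.343): cos²i = 0.10046 → i = 71.522°, r = 44.928°, D_min = 233.478°, rainbow angle = 53.478°.
At 636 nm (n = 1.332): cos²i = 0.09678 → i = 71.875°, r = 45.520°, D_min = 230.628°, rainbow angle = 50.628°.
Angular width = |53.478° − 50.628°| = 2.849°.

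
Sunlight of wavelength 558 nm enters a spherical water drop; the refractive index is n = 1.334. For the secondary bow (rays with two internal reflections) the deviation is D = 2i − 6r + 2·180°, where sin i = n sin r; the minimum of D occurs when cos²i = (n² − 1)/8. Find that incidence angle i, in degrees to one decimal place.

71.8°

cos²i = (1.334² − 1)/8 = (1.77956 − 1)/8 = 0.09744.
cos i = 0.31216, so i = 71.810°.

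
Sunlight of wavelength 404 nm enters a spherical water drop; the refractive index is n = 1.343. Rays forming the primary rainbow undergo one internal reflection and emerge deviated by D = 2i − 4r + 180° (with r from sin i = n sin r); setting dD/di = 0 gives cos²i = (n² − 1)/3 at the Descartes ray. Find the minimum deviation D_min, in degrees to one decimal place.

cos²i = (1.80365 − 1)/3 = 0.26788; i = arccos(0.51757) = 58.830°.
sin r = sin 58.830°/1.343 = 0.63711; r = 39.577°.
D_min = 2·58.830° − 4·39.577° + 180° = 139.354°.

139.4°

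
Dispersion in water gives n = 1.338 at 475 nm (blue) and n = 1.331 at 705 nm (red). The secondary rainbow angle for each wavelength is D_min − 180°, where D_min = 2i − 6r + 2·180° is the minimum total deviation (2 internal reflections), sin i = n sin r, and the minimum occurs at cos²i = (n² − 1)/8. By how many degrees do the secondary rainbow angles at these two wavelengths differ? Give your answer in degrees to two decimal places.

1.83°

At 475 nm (n = 1.338): cos²i = 0.09878 → i = 71.682°, r = 45.195°, D_min = 232.193°, rainbow angle = 52.193°.
At 705 nm (n = 1.331): cos²i = 0.09645 → i = 71.907°, r = 45.575°, D_min = 230.365°, rainbow angle = 50.365°.
Angular width = |52.193° − 50.365°| = 1.828°.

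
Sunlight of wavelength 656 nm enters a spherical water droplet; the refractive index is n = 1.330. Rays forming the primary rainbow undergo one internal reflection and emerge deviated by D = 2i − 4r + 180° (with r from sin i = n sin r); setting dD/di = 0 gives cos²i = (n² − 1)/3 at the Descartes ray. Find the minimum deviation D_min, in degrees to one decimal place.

137.5°

cos²i = (1.76890 − 1)/3 = 0.25630; i = arccos(0.50626) = 59.585°.
sin r = sin 59.585°/1.330 = 0.64841; r = 40.422°.
D_min = 2·59.585° − 4·40.422° + 180° = 137.484°.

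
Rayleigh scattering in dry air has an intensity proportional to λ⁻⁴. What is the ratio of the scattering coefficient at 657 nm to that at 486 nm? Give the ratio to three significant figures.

0.299

Rayleigh scattering ∝ λ⁻⁴, so the ratio of coefficients is the inverse fourth power of the wavelength ratio.
σ(657)/σ(486) = (486/657)⁴ = (0.7397)⁴ = 0.2994.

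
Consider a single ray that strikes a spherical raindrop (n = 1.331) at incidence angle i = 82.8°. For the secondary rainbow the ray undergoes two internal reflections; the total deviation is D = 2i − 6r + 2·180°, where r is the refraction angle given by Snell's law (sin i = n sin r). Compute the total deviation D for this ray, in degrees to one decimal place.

sin r = sin 82.8° / 1.331 = 0.9921/1.331 = 0.7454; r = 48.19°.
D = 2·82.8° − 6·48.19° + 2·180° = 165.60° − 289.16° + 360° = 236.44°.

236.4°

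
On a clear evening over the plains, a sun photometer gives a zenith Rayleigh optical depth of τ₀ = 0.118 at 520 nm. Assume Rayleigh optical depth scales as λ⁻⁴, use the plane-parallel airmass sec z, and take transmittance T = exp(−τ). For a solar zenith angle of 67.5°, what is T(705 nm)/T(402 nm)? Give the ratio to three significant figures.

2.16

Airmass: sec 67.5° = 2.6131.
τ(705 nm) = 0.118 × (520/705)⁴ × 2.6131 = 0.118 × 0.2960 × 2.6131 = 0.0913.
τ(402 nm) = 0.118 × (520/402)⁴ × 2.6131 = 0.118 × 2.7997 × 2.6131 = 0.8633.
T(705)/T(402) = exp(τ_B − τ_A) = exp(0.7720) = 2.1641.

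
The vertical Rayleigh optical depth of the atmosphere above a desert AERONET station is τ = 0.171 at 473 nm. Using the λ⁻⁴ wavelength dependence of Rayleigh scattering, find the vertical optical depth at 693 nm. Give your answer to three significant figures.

0.0371

τ(693 nm) = τ(473 nm) × (473/693)⁴ = 0.171 × (0.6825)⁴ = 0.171 × 0.2170 = 0.0371.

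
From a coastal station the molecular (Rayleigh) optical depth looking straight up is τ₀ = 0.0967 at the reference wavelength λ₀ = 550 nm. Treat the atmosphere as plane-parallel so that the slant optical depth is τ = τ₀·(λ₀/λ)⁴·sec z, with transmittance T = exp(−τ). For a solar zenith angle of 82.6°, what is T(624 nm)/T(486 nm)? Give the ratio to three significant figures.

Airmass: sec 82.6° = 7.7642.
τ(624 nm) = 0.0967 × (550/624)⁴ × 7.7642 = 0.0967 × 0.6035 × 7.7642 = 0.4531.
τ(486 nm) = 0.0967 × (550/486)⁴ × 7.7642 = 0.0967 × 1.6402 × 7.7642 = 1.2315.
T(624)/T(486) = exp(τ_B − τ_A) = exp(0.7783) = 2.1779.

2.18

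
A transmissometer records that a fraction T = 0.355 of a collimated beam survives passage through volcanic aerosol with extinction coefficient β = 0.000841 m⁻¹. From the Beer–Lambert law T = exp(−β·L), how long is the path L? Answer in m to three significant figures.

Beer–Lambert: T = exp(−βL) ⇒ L = −ln(T)/β = −ln(0.355)/0.000841 = 1.0356/0.000841 = 1231 m.

1230 m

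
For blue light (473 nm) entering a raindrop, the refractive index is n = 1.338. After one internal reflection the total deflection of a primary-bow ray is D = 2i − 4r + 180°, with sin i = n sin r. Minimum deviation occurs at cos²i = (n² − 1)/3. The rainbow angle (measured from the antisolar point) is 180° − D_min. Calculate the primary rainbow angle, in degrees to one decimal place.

cos²i = (1.79024 − 1)/3 = 0.26341; i = arccos(0.51324) = 59.120°.
sin r = sin 59.120°/1.338 = 0.64144; r = 39.899°.
D_min = 2·59.120° − 4·39.899° + 180° = 138.643°.
Rainbow angle = 180° − D_min = 41.357°.

41.4°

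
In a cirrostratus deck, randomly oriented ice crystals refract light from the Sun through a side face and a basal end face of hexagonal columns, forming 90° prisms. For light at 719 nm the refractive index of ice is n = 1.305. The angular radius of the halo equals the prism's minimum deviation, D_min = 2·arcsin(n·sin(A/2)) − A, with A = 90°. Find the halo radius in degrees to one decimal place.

n·sin(A/2) = 1.305 × sin 45° = 1.305 × 0.7071 = 0.9228.
D_min = 2·arcsin(0.9228) − 90° = 2 × 67.335° − 90° = 44.670°.

44.7°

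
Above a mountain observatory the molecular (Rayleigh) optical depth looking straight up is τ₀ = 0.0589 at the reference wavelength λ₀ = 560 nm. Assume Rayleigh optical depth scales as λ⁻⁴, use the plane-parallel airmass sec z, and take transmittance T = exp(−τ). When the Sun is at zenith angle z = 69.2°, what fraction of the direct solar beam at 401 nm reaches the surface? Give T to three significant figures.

0.532

sec 69.2° = 2.8161.
τ = 0.0589 × (560/401)⁴ × 2.8161 = 0.0589 × 3.8034 × 2.8161 = 0.6309.
T = exp(−0.6309) = 0.5321.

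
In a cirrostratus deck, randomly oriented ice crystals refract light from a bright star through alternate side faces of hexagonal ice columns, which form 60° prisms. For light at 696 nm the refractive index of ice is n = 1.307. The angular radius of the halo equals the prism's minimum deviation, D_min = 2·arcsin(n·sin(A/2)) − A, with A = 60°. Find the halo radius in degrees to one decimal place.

21.6°

n·sin(A/2) = 1.307 × sin 30° = 1.307 × 0.5000 = 0.6535.
D_min = 2·arcsin(0.6535) − 60° = 2 × 40.806° − 60° = 21.612°.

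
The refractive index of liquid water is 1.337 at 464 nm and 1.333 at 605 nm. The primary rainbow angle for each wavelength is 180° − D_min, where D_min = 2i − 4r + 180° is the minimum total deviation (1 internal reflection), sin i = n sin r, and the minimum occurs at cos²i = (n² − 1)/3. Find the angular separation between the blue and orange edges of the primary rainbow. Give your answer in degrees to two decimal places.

0.58°

At 464 nm (n = 1.337): cos²i = 0.26252 → i = 59.178°, r = 39.964°, D_min = 138.500°, rainbow angle = 41.500°.
At 605 nm (n = 1.333): cos²i = 0.25896 → i = 59.410°, r = 40.225°, D_min = 137.922°, rainbow angle = 42.078°.
Angular width = |41.500° − 42.078°| = 0.578°.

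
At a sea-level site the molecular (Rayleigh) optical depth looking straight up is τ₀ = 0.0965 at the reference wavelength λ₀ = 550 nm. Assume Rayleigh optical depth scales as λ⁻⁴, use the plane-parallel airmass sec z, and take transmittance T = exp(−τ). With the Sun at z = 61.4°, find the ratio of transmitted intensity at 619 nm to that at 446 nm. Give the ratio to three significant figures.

1.41

Airmass: sec 61.4° = 2.0890.
τ(619 nm) = 0.0965 × (550/619)⁴ × 2.0890 = 0.0965 × 0.6233 × 2.0890 = 0.1256.
τ(446 nm) = 0.0965 × (550/446)⁴ × 2.0890 = 0.0965 × 2.3127 × 2.0890 = 0.4662.
T(619)/T(446) = exp(τ_B − τ_A) = exp(0.3406) = 1.4057.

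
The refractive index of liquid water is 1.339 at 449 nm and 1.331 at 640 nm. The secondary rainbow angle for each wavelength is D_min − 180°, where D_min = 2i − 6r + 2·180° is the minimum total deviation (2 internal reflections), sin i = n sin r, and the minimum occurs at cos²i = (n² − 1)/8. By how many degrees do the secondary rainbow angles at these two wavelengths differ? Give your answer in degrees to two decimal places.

2.09°

At 449 nm (n = 1.339): cos²i = 0.09912 → i = 71.650°, r = 45.141°, D_min = 232.451°, rainbow angle = 52.451°.
At 640 nm (n = 1.331): cos²i = 0.09645 → i = 71.907°, r = 45.575°, D_min = 230.365°, rainbow angle = 50.365°.
Angular width = |52.451° − 50.365°| = 2.086°.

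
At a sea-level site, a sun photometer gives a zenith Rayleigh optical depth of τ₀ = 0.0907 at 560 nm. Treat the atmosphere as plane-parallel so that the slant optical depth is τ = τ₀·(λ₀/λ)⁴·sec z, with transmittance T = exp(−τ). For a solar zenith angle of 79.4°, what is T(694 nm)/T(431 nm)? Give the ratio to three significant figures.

Airmass: sec 79.4° = 5.4362.
τ(694 nm) = 0.0907 × (560/694)⁴ × 5.4362 = 0.0907 × 0.4239 × 5.4362 = 0.2090.
τ(431 nm) = 0.0907 × (560/431)⁴ × 5.4362 = 0.0907 × 2.8500 × 5.4362 = 1.4052.
T(694)/T(431) = exp(τ_B − τ_A) = exp(1.1962) = 3.3075.

3.31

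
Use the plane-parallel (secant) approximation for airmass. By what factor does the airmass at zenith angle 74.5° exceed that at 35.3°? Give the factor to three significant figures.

3.05

X(74.5°)/X(35.3°) = sec 74.5° / sec 35.3° = cos 35.3° / cos 74.5° = 0.8161/0.2672 = 3.0540.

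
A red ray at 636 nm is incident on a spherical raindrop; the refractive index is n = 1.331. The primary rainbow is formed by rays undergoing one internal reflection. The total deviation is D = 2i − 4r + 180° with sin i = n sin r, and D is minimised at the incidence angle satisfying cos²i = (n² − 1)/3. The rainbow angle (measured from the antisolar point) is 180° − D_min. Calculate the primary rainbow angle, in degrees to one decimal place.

42.4°

cos²i = (1.77156 − 1)/3 = 0.25719; i = arccos(0.50714) = 59.527°.
sin r = sin 59.527°/1.331 = 0.64753; r = 40.356°.
D_min = 2·59.527° − 4·40.356° + 180° = 137.630°.
Rainbow angle = 180° − D_min = 42.370°.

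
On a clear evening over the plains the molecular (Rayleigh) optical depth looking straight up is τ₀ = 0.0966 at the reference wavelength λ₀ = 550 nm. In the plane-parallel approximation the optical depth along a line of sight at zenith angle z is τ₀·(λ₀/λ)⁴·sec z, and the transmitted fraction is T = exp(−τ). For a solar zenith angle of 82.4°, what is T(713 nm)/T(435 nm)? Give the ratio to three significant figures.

Airmass: sec 82.4° = 7.5611.
τ(713 nm) = 0.0966 × (550/713)⁴ × 7.5611 = 0.0966 × 0.3541 × 7.5611 = 0.2586.
τ(435 nm) = 0.0966 × (550/435)⁴ × 7.5611 = 0.0966 × 2.5556 × 7.5611 = 1.8666.
T(713)/T(435) = exp(τ_B − τ_A) = exp(1.6080) = 4.9928.

4.99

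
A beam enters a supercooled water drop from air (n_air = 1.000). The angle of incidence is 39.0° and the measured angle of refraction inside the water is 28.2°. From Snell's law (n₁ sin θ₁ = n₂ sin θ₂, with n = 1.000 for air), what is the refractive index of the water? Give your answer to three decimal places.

n = sin θ_i / sin θ_r = sin 39.0° / sin 28.2° = 0.6293 / 0.4726 = 1.3318.

1.332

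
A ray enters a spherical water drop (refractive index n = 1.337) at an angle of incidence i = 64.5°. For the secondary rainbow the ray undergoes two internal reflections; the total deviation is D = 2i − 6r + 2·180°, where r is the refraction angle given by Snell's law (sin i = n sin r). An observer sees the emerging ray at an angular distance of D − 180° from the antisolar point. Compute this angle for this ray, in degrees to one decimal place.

54.2°

sin r = sin 64.5° / 1.337 = 0.9026/1.337 = 0.6751; r = 42.46°.
D = 2·64.5° − 6·42.46° + 2·180° = 129.00° − 254.76° + 360° = 234.24°.
Angle from antisolar point = D − 180° = 54.24°.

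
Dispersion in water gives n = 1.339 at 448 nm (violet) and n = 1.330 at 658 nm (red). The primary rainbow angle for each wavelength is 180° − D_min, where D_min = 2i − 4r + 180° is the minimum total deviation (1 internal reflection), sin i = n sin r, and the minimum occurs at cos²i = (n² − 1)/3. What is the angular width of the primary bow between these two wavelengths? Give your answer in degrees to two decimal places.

1.30°

At 448 nm (n = 1.339): cos²i = 0.26431 → i = 59.062°, r = 39.834°, D_min = 138.786°, rainbow angle = 41.214°.
At 658 nm (n = 1.330): cos²i = 0.25630 → i = 59.585°, r = 40.422°, D_min = 137.484°, rainbow angle = 42.516°.
Angular width = |41.214° − 42.516°| = 1.303°.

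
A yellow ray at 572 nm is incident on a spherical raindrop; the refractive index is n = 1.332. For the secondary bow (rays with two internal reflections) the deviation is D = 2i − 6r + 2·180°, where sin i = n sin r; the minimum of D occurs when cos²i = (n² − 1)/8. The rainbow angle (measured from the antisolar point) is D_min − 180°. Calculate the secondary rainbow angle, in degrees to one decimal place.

50.6°

cos²i = (1.77422 − 1)/8 = 0.09678; i = arccos(0.31109) = 71.875°.
sin r = sin 71.875°/1.332 = 0.71350; r = 45.520°.
D_min = 2·71.875° − 6·45.520° + 360° = 230.628°.
Rainbow angle = D_min − 180° = 50.628°.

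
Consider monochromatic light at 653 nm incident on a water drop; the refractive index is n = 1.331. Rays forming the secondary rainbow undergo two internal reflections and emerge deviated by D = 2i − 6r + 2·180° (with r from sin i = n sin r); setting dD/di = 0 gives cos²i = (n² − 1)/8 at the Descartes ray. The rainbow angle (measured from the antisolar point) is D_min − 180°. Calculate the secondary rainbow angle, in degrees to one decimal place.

50.4°

cos²i = (1.77156 − 1)/8 = 0.09645; i = arccos(0.31056) = 71.907°.
sin r = sin 71.907°/1.331 = 0.71417; r = 45.575°.
D_min = 2·71.907° − 6·45.575° + 360° = 230.365°.
Rainbow angle = D_min − 180° = 50.365°.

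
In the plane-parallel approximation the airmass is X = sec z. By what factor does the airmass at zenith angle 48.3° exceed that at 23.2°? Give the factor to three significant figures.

1.38

X(48.3°)/X(23.2°) = sec 48.3° / sec 23.2° = cos 23.2° / cos 48.3° = 0.9191/0.6652 = 1.3817.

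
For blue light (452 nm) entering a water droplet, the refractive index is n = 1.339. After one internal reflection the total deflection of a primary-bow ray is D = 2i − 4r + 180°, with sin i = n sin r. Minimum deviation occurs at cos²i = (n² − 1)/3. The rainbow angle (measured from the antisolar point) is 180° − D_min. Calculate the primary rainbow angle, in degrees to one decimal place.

41.2°

cos²i = (1.79292 − 1)/3 = 0.26431; i = arccos(0.51411) = 59.062°.
sin r = sin 59.062°/1.339 = 0.64057; r = 39.834°.
D_min = 2·59.062° − 4·39.834° + 180° = 138.786°.
Rainbow angle = 180° − D_min = 41.214°.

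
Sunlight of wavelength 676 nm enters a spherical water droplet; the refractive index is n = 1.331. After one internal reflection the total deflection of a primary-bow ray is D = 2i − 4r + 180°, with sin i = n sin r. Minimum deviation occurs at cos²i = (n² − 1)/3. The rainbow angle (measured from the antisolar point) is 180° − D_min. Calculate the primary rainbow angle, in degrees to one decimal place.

cos²i = (1.77156 − 1)/3 = 0.25719; i = arccos(0.50714) = 59.527°.
sin r = sin 59.527°/1.331 = 0.64753; r = 40.356°.
D_min = 2·59.527° − 4·40.356° + 180° = 137.630°.
Rainbow angle = 180° − D_min = 42.370°.

42.4°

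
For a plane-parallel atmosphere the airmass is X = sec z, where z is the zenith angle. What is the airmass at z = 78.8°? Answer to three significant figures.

X = sec z = 1/cos 78.8° = 1/0.1942 = 5.1484.

5.15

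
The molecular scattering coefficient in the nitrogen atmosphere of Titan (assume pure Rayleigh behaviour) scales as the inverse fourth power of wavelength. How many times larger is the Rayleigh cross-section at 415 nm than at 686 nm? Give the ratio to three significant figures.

7.47

Rayleigh scattering ∝ λ⁻⁴, so the ratio of coefficients is the inverse fourth power of the wavelength ratio.
σ(415)/σ(686) = (686/415)⁴ = (1.6530)⁴ = 7.466.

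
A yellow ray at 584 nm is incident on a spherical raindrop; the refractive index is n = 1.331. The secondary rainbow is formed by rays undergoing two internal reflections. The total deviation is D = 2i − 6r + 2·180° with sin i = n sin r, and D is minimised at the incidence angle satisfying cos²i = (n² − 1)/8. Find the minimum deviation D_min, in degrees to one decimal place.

cos²i = (1.77156 − 1)/8 = 0.09645; i = arccos(0.31056) = 71.907°.
sin r = sin 71.907°/1.331 = 0.71417; r = 45.575°.
D_min = 2·71.907° − 6·45.575° + 360° = 230.365°.

230.4°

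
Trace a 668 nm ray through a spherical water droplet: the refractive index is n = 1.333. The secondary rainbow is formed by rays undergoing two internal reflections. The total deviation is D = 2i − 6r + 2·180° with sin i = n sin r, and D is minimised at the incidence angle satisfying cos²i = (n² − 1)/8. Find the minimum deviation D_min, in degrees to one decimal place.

cos²i = (1.77689 − 1)/8 = 0.09711; i = arccos(0.31163) = 71.843°.
sin r = sin 71.843°/1.333 = 0.71283; r = 45.466°.
D_min = 2·71.843° − 6·45.466° + 360° = 230.891°.

230.9°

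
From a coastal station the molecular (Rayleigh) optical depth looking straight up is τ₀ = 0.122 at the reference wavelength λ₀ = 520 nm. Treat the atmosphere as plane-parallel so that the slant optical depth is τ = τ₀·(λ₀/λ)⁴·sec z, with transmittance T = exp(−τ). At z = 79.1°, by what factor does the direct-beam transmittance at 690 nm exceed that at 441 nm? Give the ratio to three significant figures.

Airmass: sec 79.1° = 5.2883.
τ(690 nm) = 0.122 × (520/690)⁴ × 5.2883 = 0.122 × 0.3226 × 5.2883 = 0.2081.
τ(441 nm) = 0.122 × (520/441)⁴ × 5.2883 = 0.122 × 1.9331 × 5.2883 = 1.2472.
T(690)/T(441) = exp(τ_B − τ_A) = exp(1.0391) = 2.8267.

2.83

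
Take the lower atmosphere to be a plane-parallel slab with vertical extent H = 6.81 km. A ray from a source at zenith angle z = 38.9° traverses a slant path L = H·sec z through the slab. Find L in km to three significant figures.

8.75 km

sec z = 1/cos 38.9° = 1.2849.
L = 6.81 × 1.2849 = 8.750 km.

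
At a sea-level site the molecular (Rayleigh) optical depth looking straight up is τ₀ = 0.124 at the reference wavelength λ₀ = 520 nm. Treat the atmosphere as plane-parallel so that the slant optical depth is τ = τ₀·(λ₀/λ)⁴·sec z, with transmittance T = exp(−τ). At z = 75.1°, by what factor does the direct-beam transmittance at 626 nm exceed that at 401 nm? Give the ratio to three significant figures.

Airmass: sec 75.1° = 3.8890.
τ(626 nm) = 0.124 × (520/626)⁴ × 3.8890 = 0.124 × 0.4761 × 3.8890 = 0.2296.
τ(401 nm) = 0.124 × (520/401)⁴ × 3.8890 = 0.124 × 2.8277 × 3.8890 = 1.3636.
T(626)/T(401) = exp(τ_B − τ_A) = exp(1.1340) = 3.1082.

3.11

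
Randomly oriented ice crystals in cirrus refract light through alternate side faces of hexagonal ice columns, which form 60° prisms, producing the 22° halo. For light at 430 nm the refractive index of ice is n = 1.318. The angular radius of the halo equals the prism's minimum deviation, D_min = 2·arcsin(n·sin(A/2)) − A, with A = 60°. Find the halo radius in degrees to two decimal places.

22.45°

n·sin(A/2) = 1.318 × sin 30° = 1.318 × 0.5000 = 0.6590.
D_min = 2·arcsin(0.6590) − 60° = 2 × 41.224° − 60° = 22.447°.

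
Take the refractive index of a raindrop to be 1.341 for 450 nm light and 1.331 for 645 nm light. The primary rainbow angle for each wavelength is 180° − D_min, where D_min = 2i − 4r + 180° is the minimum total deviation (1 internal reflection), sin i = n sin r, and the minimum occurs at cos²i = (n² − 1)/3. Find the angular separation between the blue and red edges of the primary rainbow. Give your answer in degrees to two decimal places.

At 450 nm (n = 1.341): cos²i = 0.26609 → i = 58.946°, r = 39.705°, D_min = 139.071°, rainbow angle = 40.929°.
At 645 nm (n = 1.331): cos²i = 0.25719 → i = 59.527°, r = 40.356°, D_min = 137.630°, rainbow angle = 42.370°.
Angular width = |40.929° − 42.370°| = 1.441°.

1.44°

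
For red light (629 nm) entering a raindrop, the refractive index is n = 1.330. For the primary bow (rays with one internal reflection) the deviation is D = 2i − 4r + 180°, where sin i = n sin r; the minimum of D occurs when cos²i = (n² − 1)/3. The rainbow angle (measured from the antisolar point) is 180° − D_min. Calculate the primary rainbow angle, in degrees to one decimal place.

cos²i = (1.76890 − 1)/3 = 0.25630; i = arccos(0.50626) = 59.585°.
sin r = sin 59.585°/1.330 = 0.64841; r = 40.422°.
D_min = 2·59.585° − 4·40.422° + 180° = 137.484°.
Rainbow angle = 180° − D_min = 42.516°.

42.5°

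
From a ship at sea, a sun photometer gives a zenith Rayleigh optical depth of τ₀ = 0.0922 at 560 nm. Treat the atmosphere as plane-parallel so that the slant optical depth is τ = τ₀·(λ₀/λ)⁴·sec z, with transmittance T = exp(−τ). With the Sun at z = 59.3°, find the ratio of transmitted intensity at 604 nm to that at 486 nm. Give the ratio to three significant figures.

1.20

Airmass: sec 59.3° = 1.9587.
τ(604 nm) = 0.0922 × (560/604)⁴ × 1.9587 = 0.0922 × 0.7389 × 1.9587 = 0.1334.
τ(486 nm) = 0.0922 × (560/486)⁴ × 1.9587 = 0.0922 × 1.7628 × 1.9587 = 0.3184.
T(604)/T(486) = exp(τ_B − τ_A) = exp(0.1849) = 1.2031.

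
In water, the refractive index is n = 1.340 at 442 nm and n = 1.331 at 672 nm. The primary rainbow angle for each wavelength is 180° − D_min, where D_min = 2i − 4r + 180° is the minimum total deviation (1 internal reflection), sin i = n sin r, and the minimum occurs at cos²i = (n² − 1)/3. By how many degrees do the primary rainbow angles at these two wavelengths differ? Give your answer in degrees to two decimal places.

1.30°

At 442 nm (n = 1.340): cos²i = 0.26520 → i = 59.004°, r = 39.770°, D_min = 138.929°, rainbow angle = 41.071°.
At 672 nm (n = 1.331): cos²i = 0.25719 → i = 59.527°, r = 40.356°, D_min = 137.630°, rainbow angle = 42.370°.
Angular width = |41.071° − 42.370°| = 1.299°.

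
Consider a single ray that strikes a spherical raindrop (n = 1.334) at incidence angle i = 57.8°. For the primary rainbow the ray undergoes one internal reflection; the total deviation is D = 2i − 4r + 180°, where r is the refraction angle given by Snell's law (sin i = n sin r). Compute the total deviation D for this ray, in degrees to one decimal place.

sin r = sin 57.8° / 1.334 = 0.8462/1.334 = 0.6343; r = 39.37°.
D = 2·57.8° − 4·39.37° + 180° = 115.60° − 157.48° + 180° = 138.12°.

138.1°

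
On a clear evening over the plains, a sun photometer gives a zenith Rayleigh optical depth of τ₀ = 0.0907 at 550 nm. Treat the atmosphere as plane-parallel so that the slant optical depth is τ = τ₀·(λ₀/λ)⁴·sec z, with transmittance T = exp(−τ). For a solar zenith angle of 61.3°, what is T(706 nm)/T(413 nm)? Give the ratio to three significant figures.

Airmass: sec 61.3° = 2.0824.
τ(706 nm) = 0.0907 × (550/706)⁴ × 2.0824 = 0.0907 × 0.3683 × 2.0824 = 0.0696.
τ(413 nm) = 0.0907 × (550/413)⁴ × 2.0824 = 0.0907 × 3.1452 × 2.0824 = 0.5940.
T(706)/T(413) = exp(τ_B − τ_A) = exp(0.5245) = 1.6896.

1.69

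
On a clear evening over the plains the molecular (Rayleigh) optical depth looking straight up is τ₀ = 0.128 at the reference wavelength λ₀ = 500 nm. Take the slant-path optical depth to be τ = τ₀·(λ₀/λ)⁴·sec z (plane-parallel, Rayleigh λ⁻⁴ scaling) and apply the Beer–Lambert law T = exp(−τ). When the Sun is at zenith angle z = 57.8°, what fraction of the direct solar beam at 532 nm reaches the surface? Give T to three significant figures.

0.829

sec 57.8° = 1.8766.
τ = 0.128 × (500/532)⁴ × 1.8766 = 0.128 × 0.7802 × 1.8766 = 0.1874.
T = exp(−0.1874) = 0.8291.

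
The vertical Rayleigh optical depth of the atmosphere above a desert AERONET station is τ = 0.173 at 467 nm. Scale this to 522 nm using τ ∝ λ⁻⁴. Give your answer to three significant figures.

τ(522 nm) = τ(467 nm) × (467/522)⁴ = 0.173 × (0.8946)⁴ = 0.173 × 0.6406 = 0.1108.

0.111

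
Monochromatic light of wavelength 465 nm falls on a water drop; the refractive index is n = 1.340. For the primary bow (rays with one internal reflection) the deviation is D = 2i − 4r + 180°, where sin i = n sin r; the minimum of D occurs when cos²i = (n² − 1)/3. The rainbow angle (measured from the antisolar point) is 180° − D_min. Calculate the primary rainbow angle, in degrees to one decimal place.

cos²i = (1.79560 − 1)/3 = 0.26520; i = arccos(0.51498) = 59.004°.
sin r = sin 59.004°/1.340 = 0.63971; r = 39.770°.
D_min = 2·59.004° − 4·39.770° + 180° = 138.929°.
Rainbow angle = 180° − D_min = 41.071°.

41.1°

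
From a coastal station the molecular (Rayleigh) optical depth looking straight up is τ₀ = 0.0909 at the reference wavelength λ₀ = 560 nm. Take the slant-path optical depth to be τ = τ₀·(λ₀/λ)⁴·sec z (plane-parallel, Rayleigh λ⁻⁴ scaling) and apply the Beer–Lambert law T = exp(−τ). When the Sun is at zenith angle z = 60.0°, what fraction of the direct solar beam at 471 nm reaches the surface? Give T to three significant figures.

sec 60.0° = 2.0000.
τ = 0.0909 × (560/471)⁴ × 2.0000 = 0.0909 × 1.9983 × 2.0000 = 0.3633.
T = exp(−0.3633) = 0.6954.

0.695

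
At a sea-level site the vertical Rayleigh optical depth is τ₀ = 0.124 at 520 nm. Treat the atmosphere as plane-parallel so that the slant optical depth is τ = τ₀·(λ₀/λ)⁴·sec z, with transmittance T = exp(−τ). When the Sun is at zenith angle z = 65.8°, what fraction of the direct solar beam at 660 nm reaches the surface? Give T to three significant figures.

0.890

sec 65.8° = 2.4395.
τ = 0.124 × (520/660)⁴ × 2.4395 = 0.124 × 0.3853 × 2.4395 = 0.1166.
T = exp(−0.1166) = 0.8900.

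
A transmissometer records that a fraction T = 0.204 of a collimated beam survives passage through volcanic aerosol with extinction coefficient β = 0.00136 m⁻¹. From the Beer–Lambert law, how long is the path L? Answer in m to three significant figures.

1170 m

Beer–Lambert: T = exp(−βL) ⇒ L = −ln(T)/β = −ln(0.204)/0.00136 = 1.5896/0.00136 = 1169 m.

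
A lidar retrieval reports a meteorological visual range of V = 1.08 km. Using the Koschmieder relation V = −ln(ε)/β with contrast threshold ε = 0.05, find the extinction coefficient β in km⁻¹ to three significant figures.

β = −ln(0.05) / V = 2.996 / 1.08 = 2.7738 km⁻¹.

2.77 km⁻¹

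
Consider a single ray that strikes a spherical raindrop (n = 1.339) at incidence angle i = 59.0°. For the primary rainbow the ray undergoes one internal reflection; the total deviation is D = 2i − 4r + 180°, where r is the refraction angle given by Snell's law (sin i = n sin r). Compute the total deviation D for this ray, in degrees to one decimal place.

sin r = sin 59.0° / 1.339 = 0.8572/1.339 = 0.6402; r = 39.80°.
D = 2·59.0° − 4·39.80° + 180° = 118.00° − 159.21° + 180° = 138.79°.

138.8°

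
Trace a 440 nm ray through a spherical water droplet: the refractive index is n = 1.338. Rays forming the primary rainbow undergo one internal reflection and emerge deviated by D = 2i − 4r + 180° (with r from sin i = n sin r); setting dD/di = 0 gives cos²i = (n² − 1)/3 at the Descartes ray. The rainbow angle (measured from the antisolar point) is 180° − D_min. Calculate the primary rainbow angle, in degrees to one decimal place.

41.4°

cos²i = (1.79024 − 1)/3 = 0.26341; i = arccos(0.51324) = 59.120°.
sin r = sin 59.120°/1.338 = 0.64144; r = 39.899°.
D_min = 2·59.120° − 4·39.899° + 180° = 138.643°.
Rainbow angle = 180° − D_min = 41.357°.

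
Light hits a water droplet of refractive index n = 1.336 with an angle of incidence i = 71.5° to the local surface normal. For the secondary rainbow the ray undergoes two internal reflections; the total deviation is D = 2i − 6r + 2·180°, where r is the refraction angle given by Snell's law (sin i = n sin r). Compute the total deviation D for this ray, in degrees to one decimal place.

sin r = sin 71.5° / 1.336 = 0.9483/1.336 = 0.7098; r = 45.22°.
D = 2·71.5° − 6·45.22° + 2·180° = 143.00° − 271.32° + 360° = 231.68°.

231.7°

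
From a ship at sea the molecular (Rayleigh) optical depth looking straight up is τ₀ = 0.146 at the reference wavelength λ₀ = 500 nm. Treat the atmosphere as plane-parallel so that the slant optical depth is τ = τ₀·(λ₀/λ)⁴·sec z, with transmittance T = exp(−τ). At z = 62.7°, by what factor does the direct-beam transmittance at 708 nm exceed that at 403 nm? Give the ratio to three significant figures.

1.96

Airmass: sec 62.7° = 2.1803.
τ(708 nm) = 0.146 × (500/708)⁴ × 2.1803 = 0.146 × 0.2487 × 2.1803 = 0.0792.
τ(403 nm) = 0.146 × (500/403)⁴ × 2.1803 = 0.146 × 2.3695 × 2.1803 = 0.7543.
T(708)/T(403) = exp(τ_B − τ_A) = exp(0.6751) = 1.9642.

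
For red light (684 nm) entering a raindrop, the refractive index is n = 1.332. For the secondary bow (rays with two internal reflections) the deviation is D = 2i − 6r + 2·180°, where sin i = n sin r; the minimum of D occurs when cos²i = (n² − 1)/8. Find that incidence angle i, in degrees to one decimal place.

cos²i = (1.332² − 1)/8 = (1.77422 − 1)/8 = 0.09678.
cos i = 0.31109, so i = 71.875°.

71.9°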